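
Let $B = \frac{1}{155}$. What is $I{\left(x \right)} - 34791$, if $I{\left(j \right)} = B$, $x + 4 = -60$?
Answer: $- \frac{5392604}{155} \approx -34791.0$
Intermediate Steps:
$x = -64$ ($x = -4 - 60 = -64$)
$B = \frac{1}{155} \approx 0.0064516$
$I{\left(j \right)} = \frac{1}{155}$
$I{\left(x \right)} - 34791 = \frac{1}{155} - 34791 = - \frac{5392604}{155}$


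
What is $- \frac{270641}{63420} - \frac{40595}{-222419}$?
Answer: $- \frac{8231595097}{2015116140} \approx -4.0849$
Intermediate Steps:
$- \frac{270641}{63420} - \frac{40595}{-222419} = \left(-270641\right) \frac{1}{63420} - - \frac{40595}{222419} = - \frac{38663}{9060} + \frac{40595}{222419} = - \frac{8231595097}{2015116140}$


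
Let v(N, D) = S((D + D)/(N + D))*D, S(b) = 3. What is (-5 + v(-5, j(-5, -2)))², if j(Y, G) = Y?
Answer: 400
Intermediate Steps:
v(N, D) = 3*D
(-5 + v(-5, j(-5, -2)))² = (-5 + 3*(-5))² = (-5 - 15)² = (-20)² = 400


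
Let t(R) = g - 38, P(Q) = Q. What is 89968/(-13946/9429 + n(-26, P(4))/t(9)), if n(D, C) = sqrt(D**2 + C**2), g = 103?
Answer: -3123993297283950/47512571233 - 64989426910590*sqrt(173)/47512571233 ≈ -83742.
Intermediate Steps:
t(R) = 65 (t(R) = 103 - 38 = 65)
n(D, C) = sqrt(C**2 + D**2)
89968/(-13946/9429 + n(-26, P(4))/t(9)) = 89968/(-13946/9429 + sqrt(4**2 + (-26)**2)/65) = 89968/(-13946*1/9429 + sqrt(16 + 676)*(1/65)) = 89968/(-13946/9429 + sqrt(692)*(1/65)) = 89968/(-13946/9429 + (2*sqrt(173))*(1/65)) = 89968/(-13946/9429 + 2*sqrt(173)/65)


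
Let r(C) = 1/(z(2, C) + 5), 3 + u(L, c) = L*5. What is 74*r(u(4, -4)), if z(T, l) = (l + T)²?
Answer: 37/183 ≈ 0.20219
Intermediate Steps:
u(L, c) = -3 + 5*L (u(L, c) = -3 + L*5 = -3 + 5*L)
z(T, l) = (T + l)²
r(C) = 1/(5 + (2 + C)²) (r(C) = 1/((2 + C)² + 5) = 1/(5 + (2 + C)²))
74*r(u(4, -4)) = 74/(5 + (2 + (-3 + 5*4))²) = 74/(5 + (2 + (-3 + 20))²) = 74/(5 + (2 + 17)²) = 74/(5 + 19²) = 74/(5 + 361) = 74/366 = 74*(1/366) = 37/183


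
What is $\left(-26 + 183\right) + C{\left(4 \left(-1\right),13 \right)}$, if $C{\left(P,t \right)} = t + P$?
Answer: $166$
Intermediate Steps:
$C{\left(P,t \right)} = P + t$
$\left(-26 + 183\right) + C{\left(4 \left(-1\right),13 \right)} = \left(-26 + 183\right) + \left(4 \left(-1\right) + 13\right) = 157 + \left(-4 + 13\right) = 157 + 9 = 166$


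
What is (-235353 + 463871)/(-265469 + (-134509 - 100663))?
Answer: -228518/500641 ≈ -0.45645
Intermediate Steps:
(-235353 + 463871)/(-265469 + (-134509 - 100663)) = 228518/(-265469 - 235172) = 228518/(-500641) = 228518*(-1/500641) = -228518/500641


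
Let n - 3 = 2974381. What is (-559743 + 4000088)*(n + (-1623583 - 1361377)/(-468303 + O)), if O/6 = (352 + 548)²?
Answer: 44939817241781837360/4391697 ≈ 1.0233e+13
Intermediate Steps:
n = 2974384 (n = 3 + 2974381 = 2974384)
O = 4860000 (O = 6*(352 + 548)² = 6*900² = 6*810000 = 4860000)
(-559743 + 4000088)*(n + (-1623583 - 1361377)/(-468303 + O)) = (-559743 + 4000088)*(2974384 + (-1623583 - 1361377)/(-468303 + 4860000)) = 3440345*(2974384 - 2984960/4391697) = 3440345*(13062590304688/4391697) = 44939817241781837360/4391697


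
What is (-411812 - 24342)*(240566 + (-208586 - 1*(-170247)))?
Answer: -88202114958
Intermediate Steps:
(-411812 - 24342)*(240566 + (-208586 - 1*(-170247))) = -436154*(240566 + (-208586 + 170247)) = -436154*(240566 - 38339) = -436154*202227 = -88202114958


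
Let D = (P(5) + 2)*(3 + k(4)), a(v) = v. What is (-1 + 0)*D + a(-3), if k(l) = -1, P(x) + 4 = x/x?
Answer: -1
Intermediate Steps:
P(x) = -3 (P(x) = -4 + x/x = -4 + 1 = -3)
D = -2 (D = (-3 + 2)*(3 - 1) = -1*2 = -2)
(-1 + 0)*D + a(-3) = (-1 + 0)*(-2) - 3 = -1*(-2) - 3 = 2 - 3 = -1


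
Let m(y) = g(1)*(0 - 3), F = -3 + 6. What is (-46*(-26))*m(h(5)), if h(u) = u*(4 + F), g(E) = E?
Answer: -3588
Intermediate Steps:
F = 3
h(u) = 7*u (h(u) = u*(4 + 3) = u*7 = 7*u)
m(y) = -3 (m(y) = 1*(0 - 3) = 1*(-3) = -3)
(-46*(-26))*m(h(5)) = -46*(-26)*(-3) = 1196*(-3) = -3588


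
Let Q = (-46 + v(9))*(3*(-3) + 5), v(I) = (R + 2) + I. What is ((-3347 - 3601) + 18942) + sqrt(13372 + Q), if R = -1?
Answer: 11994 + 2*sqrt(3379) ≈ 12110.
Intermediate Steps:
v(I) = 1 + I (v(I) = (-1 + 2) + I = 1 + I)
Q = 144 (Q = (-46 + (1 + 9))*(3*(-3) + 5) = (-46 + 10)*(-9 + 5) = -36*(-4) = 144)
((-3347 - 3601) + 18942) + sqrt(13372 + Q) = ((-3347 - 3601) + 18942) + sqrt(13372 + 144) = (-6948 + 18942) + sqrt(13516) = 11994 + 2*sqrt(3379)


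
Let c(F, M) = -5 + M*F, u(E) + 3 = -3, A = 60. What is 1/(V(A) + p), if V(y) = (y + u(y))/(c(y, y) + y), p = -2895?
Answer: -3655/10581171 ≈ -0.00034542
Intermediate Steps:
u(E) = -6 (u(E) = -3 - 3 = -6)
c(F, M) = -5 + F*M
V(y) = (-6 + y)/(-5 + y + y**2) (V(y) = (y - 6)/((-5 + y*y) + y) = (-6 + y)/((-5 + y**2) + y) = (-6 + y)/(-5 + y + y**2))
1/(V(A) + p) = 1/((-6 + 60)/(-5 + 60 + 60**2) - 2895) = 1/(54/(-5 + 60 + 3600) - 2895) = 1/(54/3655 - 2895) = 1/(-10581171/3655) = -3655/10581171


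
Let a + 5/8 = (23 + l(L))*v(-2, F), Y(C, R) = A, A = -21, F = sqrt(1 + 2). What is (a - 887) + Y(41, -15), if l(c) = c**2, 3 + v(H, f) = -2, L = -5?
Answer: -9189/8 ≈ -1148.6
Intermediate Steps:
F = sqrt(3) ≈ 1.7320
Y(C, R) = -21
v(H, f) = -5 (v(H, f) = -3 - 2 = -5)
a = -1925/8 (a = -5/8 + (23 + (-5)**2)*(-5) = -5/8 + (23 + 25)*(-5) = -5/8 + 48*(-5) = -5/8 - 240 = -1925/8 ≈ -240.63)
(a - 887) + Y(41, -15) = (-1925/8 - 887) - 21 = -9021/8 - 21 = -9189/8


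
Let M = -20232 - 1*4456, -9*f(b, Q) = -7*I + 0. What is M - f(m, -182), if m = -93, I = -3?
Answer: -74057/3 ≈ -24686.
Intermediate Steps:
f(b, Q) = -7/3 (f(b, Q) = -(-7*(-3) + 0)/9 = -(21 + 0)/9 = -1/9*21 = -7/3)
M = -24688 (M = -20232 - 4456 = -24688)
M - f(m, -182) = -24688 - 1*(-7/3) = -24688 + 7/3 = -74057/3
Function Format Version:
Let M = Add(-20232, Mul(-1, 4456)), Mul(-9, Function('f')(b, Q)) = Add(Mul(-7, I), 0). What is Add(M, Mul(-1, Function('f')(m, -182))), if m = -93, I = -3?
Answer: Rational(-74057, 3) ≈ -24686.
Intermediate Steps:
Function('f')(b, Q) = Rational(-7, 3) (Function('f')(b, Q) = Mul(Rational(-1, 9), Add(Mul(-7, -3), 0)) = Mul(Rational(-1, 9), Add(21, 0)) = Mul(Rational(-1, 9), 21) = Rational(-7, 3))
M = -24688 (M = Add(-20232, -4456) = -24688)
Add(M, Mul(-1, Function('f')(m, -182))) = Add(-24688, Mul(-1, Rational(-7, 3))) = Add(-24688, Rational(7, 3)) = Rational(-74057, 3)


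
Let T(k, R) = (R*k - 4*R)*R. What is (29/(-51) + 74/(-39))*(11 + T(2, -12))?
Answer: 150965/221 ≈ 683.10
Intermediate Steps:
T(k, R) = R*(-4*R + R*k) (T(k, R) = (-4*R + R*k)*R = R*(-4*R + R*k))
(29/(-51) + 74/(-39))*(11 + T(2, -12)) = (29/(-51) + 74/(-39))*(11 + (-12)**2*(-4 + 2)) = (29*(-1/51) + 74*(-1/39))*(11 + 144*(-2)) = (-29/51 - 74/39)*(11 - 288) = -545/221*(-277) = 150965/221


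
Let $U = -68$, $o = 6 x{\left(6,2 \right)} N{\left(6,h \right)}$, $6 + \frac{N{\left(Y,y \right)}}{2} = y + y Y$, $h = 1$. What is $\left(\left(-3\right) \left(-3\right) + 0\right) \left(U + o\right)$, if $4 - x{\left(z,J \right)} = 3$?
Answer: $-504$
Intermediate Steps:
$x{\left(z,J \right)} = 1$ ($x{\left(z,J \right)} = 4 - 3 = 1$)
$N{\left(Y,y \right)} = -12 + 2 y + 2 Y y$ ($N{\left(Y,y \right)} = -12 + 2 \left(y + y Y\right) = -12 + 2 \left(y + Y y\right) = -12 + \left(2 y + 2 Y y\right) = -12 + 2 y + 2 Y y$)
$o = 12$ ($o = 6 \cdot 1 \left(-12 + 2 \cdot 1 + 2 \cdot 6 \cdot 1\right) = 6 \left(-12 + 2 + 12\right) = 6 \cdot 2 = 12$)
$\left(\left(-3\right) \left(-3\right) + 0\right) \left(U + o\right) = \left(\left(-3\right) \left(-3\right) + 0\right) \left(-68 + 12\right) = \left(9 + 0\right) \left(-56\right) = 9 \left(-56\right) = -504$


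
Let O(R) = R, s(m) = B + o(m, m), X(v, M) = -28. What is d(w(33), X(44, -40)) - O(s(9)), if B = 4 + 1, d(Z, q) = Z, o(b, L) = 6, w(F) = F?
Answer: 22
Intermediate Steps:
B = 5
s(m) = 11 (s(m) = 5 + 6 = 11)
d(w(33), X(44, -40)) - O(s(9)) = 33 - 1*11 = 33 - 11 = 22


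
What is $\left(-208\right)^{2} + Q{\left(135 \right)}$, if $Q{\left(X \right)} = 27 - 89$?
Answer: $43202$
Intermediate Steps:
$Q{\left(X \right)} = -62$ ($Q{\left(X \right)} = 27 - 89 = -62$)
$\left(-208\right)^{2} + Q{\left(135 \right)} = \left(-208\right)^{2} - 62 = 43264 - 62 = 43202$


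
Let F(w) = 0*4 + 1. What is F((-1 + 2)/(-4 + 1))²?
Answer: 1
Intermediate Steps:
F(w) = 1 (F(w) = 0 + 1 = 1)
F((-1 + 2)/(-4 + 1))² = 1² = 1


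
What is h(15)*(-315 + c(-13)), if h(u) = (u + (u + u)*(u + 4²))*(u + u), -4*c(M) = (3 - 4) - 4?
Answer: -17789625/2 ≈ -8.8948e+6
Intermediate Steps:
c(M) = 5/4 (c(M) = -((3 - 4) - 4)/4 = -(-1 - 4)/4 = -¼*(-5) = 5/4)
h(u) = 2*u*(u + 2*u*(16 + u)) (h(u) = (u + (2*u)*(u + 16))*(2*u) = (u + (2*u)*(16 + u))*(2*u) = (u + 2*u*(16 + u))*(2*u) = 2*u*(u + 2*u*(16 + u)))
h(15)*(-315 + c(-13)) = (15²*(66 + 4*15))*(-315 + 5/4) = (225*(66 + 60))*(-1255/4) = (225*126)*(-1255/4) = 28350*(-1255/4) = -17789625/2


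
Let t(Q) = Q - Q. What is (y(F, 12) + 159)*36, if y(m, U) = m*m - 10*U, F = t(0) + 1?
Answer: 1440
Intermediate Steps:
t(Q) = 0
F = 1 (F = 0 + 1 = 1)
y(m, U) = m² - 10*U
(y(F, 12) + 159)*36 = ((1² - 10*12) + 159)*36 = ((1 - 120) + 159)*36 = (-119 + 159)*36 = 40*36 = 1440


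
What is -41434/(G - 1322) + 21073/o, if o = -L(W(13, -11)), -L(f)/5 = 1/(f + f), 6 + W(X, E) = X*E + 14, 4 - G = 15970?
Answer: -9836349931/8644 ≈ -1.1379e+6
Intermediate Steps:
G = -15966 (G = 4 - 1*15970 = 4 - 15970 = -15966)
W(X, E) = 8 + E*X (W(X, E) = -6 + (X*E + 14) = -6 + (E*X + 14) = -6 + (14 + E*X) = 8 + E*X)
L(f) = -5/(2*f) (L(f) = -5/(f + f) = -5*1/(2*f) = -5/(2*f))
o = -1/54 (o = -(-5)/(2*(8 - 11*13)) = -(-5)/(2*(8 - 143)) = -(-5)/(2*(-135)) = -(-5)*(-1)/(2*135) = -1*1/54 = -1/54 ≈ -0.018519)
-41434/(G - 1322) + 21073/o = -41434/(-15966 - 1322) + 21073/(-1/54) = -41434/(-17288) + 21073*(-54) = -41434*(-1/17288) - 1137942 = 20717/8644 - 1137942 = -9836349931/8644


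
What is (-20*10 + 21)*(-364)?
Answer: 65156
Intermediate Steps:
(-20*10 + 21)*(-364) = (-200 + 21)*(-364) = -179*(-364) = 65156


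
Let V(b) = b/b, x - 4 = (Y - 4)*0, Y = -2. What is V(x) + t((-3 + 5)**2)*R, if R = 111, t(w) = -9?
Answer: -998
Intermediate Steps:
x = 4 (x = 4 + (-2 - 4)*0 = 4 - 6*0 = 4 + 0 = 4)
V(b) = 1
V(x) + t((-3 + 5)**2)*R = 1 - 9*111 = 1 - 999 = -998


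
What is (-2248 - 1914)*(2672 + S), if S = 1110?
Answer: -15740684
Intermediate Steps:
(-2248 - 1914)*(2672 + S) = (-2248 - 1914)*(2672 + 1110) = -4162*3782 = -15740684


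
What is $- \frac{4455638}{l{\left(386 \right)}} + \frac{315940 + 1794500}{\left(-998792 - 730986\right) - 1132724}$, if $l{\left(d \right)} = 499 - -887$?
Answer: $- \frac{289936312639}{90168813} \approx -3215.5$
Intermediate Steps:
$l{\left(d \right)} = 1386$ ($l{\left(d \right)} = 499 + 887 = 1386$)
$- \frac{4455638}{l{\left(386 \right)}} + \frac{315940 + 1794500}{\left(-998792 - 730986\right) - 1132724} = - \frac{4455638}{1386} + \frac{315940 + 1794500}{\left(-998792 - 730986\right) - 1132724} = \left(-4455638\right) \frac{1}{1386} + \frac{2110440}{-1729778 - 1132724} = - \frac{202529}{63} + \frac{2110440}{-2862502} = - \frac{202529}{63} + 2110440 \left(- \frac{1}{2862502}\right) = - \frac{202529}{63} - \frac{1055220}{1431251} = - \frac{289936312639}{90168813}$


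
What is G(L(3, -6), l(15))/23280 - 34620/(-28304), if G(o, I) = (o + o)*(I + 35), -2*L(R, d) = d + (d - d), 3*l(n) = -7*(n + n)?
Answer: 1666687/1372744 ≈ 1.2141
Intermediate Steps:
l(n) = -14*n/3 (l(n) = (-7*(n + n))/3 = (-14*n)/3 = -14*n/3)
L(R, d) = -d/2 (L(R, d) = -(d + (d - d))/2 = -(d + 0)/2 = -d/2)
G(o, I) = 2*o*(35 + I) (G(o, I) = (2*o)*(35 + I) = 2*o*(35 + I))
G(L(3, -6), l(15))/23280 - 34620/(-28304) = (2*(-½*(-6))*(35 - 14/3*15))/23280 - 34620/(-28304) = (2*3*(35 - 70))*(1/23280) - 34620*(-1/28304) = (2*3*(-35))*(1/23280) + 8655/7076 = -210*1/23280 + 8655/7076 = -7/776 + 8655/7076 = 1666687/1372744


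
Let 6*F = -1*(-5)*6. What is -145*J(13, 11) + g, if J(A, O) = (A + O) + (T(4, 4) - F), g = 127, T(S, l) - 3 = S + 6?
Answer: -4513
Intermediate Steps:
T(S, l) = 9 + S (T(S, l) = 3 + (S + 6) = 3 + (6 + S) = 9 + S)
F = 5 (F = (-1*(-5)*6)/6 = (5*6)/6 = (⅙)*30 = 5)
J(A, O) = 8 + A + O (J(A, O) = (A + O) + ((9 + 4) - 1*5) = (A + O) + (13 - 5) = (A + O) + 8 = 8 + A + O)
-145*J(13, 11) + g = -145*(8 + 13 + 11) + 127 = -145*32 + 127 = -4640 + 127 = -4513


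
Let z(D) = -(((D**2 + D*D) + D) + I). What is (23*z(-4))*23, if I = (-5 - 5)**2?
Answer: -67712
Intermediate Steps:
I = 100 (I = (-10)**2 = 100)
z(D) = -100 - D - 2*D**2 (z(D) = -(((D**2 + D*D) + D) + 100) = -(((D**2 + D**2) + D) + 100) = -((2*D**2 + D) + 100) = -((D + 2*D**2) + 100) = -(100 + D + 2*D**2) = -100 - D - 2*D**2)
(23*z(-4))*23 = (23*(-100 - 1*(-4) - 2*(-4)**2))*23 = (23*(-100 + 4 - 2*16))*23 = (23*(-100 + 4 - 32))*23 = (23*(-128))*23 = -2944*23 = -67712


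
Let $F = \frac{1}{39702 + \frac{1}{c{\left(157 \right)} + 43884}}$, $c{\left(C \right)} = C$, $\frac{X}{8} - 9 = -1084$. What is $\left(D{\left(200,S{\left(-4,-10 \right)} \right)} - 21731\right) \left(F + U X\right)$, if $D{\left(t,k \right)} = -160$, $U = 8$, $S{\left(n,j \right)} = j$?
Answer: $\frac{2633441018624824869}{1748515783} \approx 1.5061 \cdot 10^{9}$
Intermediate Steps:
$X = -8600$ ($X = 72 + 8 \left(-1084\right) = 72 - 8672 = -8600$)
$F = \frac{44041}{1748515783}$ ($F = \frac{1}{39702 + \frac{1}{157 + 43884}} = \frac{1}{39702 + \frac{1}{44041}} = \frac{1}{\frac{1748515783}{44041}} = \frac{44041}{1748515783} \approx 2.5188 \cdot 10^{-5}$)
$\left(D{\left(200,S{\left(-4,-10 \right)} \right)} - 21731\right) \left(F + U X\right) = \left(-160 - 21731\right) \left(\frac{44041}{1748515783} + 8 \left(-8600\right)\right) = - 21891 \left(\frac{44041}{1748515783} - 68800\right) = \left(-21891\right) \left(- \frac{120297885826359}{1748515783}\right) = \frac{2633441018624824869}{1748515783}$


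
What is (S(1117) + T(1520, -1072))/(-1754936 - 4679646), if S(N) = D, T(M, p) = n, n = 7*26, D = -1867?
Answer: 1685/6434582 ≈ 0.00026187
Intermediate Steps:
n = 182
T(M, p) = 182
S(N) = -1867
(S(1117) + T(1520, -1072))/(-1754936 - 4679646) = (-1867 + 182)/(-1754936 - 4679646) = -1685/(-6434582) = -1685*(-1/6434582) = 1685/6434582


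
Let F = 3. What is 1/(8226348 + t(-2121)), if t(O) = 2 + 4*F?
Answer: 1/8226362 ≈ 1.2156e-7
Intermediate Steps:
t(O) = 14 (t(O) = 2 + 4*3 = 2 + 12 = 14)
1/(8226348 + t(-2121)) = 1/(8226348 + 14) = 1/8226362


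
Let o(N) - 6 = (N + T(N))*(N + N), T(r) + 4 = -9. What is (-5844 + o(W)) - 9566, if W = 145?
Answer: 22876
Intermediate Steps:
T(r) = -13 (T(r) = -4 - 9 = -13)
o(N) = 6 + 2*N*(-13 + N) (o(N) = 6 + (N - 13)*(N + N) = 6 + (-13 + N)*(2*N) = 6 + 2*N*(-13 + N))
(-5844 + o(W)) - 9566 = (-5844 + (6 - 26*145 + 2*145**2)) - 9566 = (-5844 + (6 - 3770 + 2*21025)) - 9566 = (-5844 + (6 - 3770 + 42050)) - 9566 = (-5844 + 38286) - 9566 = 32442 - 9566 = 22876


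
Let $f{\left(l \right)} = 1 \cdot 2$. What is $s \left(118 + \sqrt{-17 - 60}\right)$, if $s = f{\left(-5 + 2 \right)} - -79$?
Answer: $9558 + 81 i \sqrt{77} \approx 9558.0 + 710.77 i$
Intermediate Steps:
$f{\left(l \right)} = 2$
$s = 81$ ($s = 2 - -79 = 2 + 79 = 81$)
$s \left(118 + \sqrt{-17 - 60}\right) = 81 \left(118 + \sqrt{-17 - 60}\right) = 81 \left(118 + \sqrt{-77}\right) = 81 \left(118 + i \sqrt{77}\right) = 9558 + 81 i \sqrt{77}$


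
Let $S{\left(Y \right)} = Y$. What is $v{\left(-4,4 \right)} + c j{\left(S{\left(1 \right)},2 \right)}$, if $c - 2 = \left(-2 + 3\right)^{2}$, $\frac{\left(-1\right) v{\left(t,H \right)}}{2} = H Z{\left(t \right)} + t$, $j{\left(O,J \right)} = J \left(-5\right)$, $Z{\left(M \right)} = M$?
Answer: $10$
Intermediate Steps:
$j{\left(O,J \right)} = - 5 J$
$v{\left(t,H \right)} = - 2 t - 2 H t$ ($v{\left(t,H \right)} = - 2 \left(H t + t\right) = - 2 \left(t + H t\right) = - 2 t - 2 H t$)
$c = 3$ ($c = 2 + \left(-2 + 3\right)^{2} = 2 + 1^{2} = 2 + 1 = 3$)
$v{\left(-4,4 \right)} + c j{\left(S{\left(1 \right)},2 \right)} = 2 \left(-4\right) \left(-1 - 4\right) + 3 \left(\left(-5\right) 2\right) = 2 \left(-4\right) \left(-1 - 4\right) + 3 \left(-10\right) = 2 \left(-4\right) \left(-5\right) - 30 = 40 - 30 = 10$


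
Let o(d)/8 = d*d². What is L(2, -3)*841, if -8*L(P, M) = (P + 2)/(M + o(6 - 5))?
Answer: -841/10 ≈ -84.100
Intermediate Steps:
o(d) = 8*d³ (o(d) = 8*(d*d²) = 8*d³)
L(P, M) = -(2 + P)/(8*(8 + M)) (L(P, M) = -(P + 2)/(8*(M + 8*(6 - 5)³)) = -(2 + P)/(8*(M + 8*1³)) = -(2 + P)/(8*(M + 8*1)) = -(2 + P)/(8*(M + 8)) = -(2 + P)/(8*(8 + M)))
L(2, -3)*841 = ((-2 - 1*2)/(8*(8 - 3)))*841 = ((⅛)*(-2 - 2)/5)*841 = ((⅛)*(⅕)*(-4))*841 = -⅒*841 = -841/10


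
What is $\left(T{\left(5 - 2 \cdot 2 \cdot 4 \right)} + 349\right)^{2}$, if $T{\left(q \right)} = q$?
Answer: $114244$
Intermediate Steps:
$\left(T{\left(5 - 2 \cdot 2 \cdot 4 \right)} + 349\right)^{2} = \left(\left(5 - 2 \cdot 2 \cdot 4\right) + 349\right)^{2} = \left(\left(5 - 16\right) + 349\right)^{2} = \left(-11 + 349\right)^{2} = 338^{2} = 114244$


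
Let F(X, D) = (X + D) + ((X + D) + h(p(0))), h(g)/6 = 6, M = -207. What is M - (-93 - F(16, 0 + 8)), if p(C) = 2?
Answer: -30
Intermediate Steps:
h(g) = 36 (h(g) = 6*6 = 36)
F(X, D) = 36 + 2*D + 2*X (F(X, D) = (X + D) + ((X + D) + 36) = (D + X) + ((D + X) + 36) = (D + X) + (36 + D + X) = 36 + 2*D + 2*X)
M - (-93 - F(16, 0 + 8)) = -207 - (-93 - (36 + 2*(0 + 8) + 2*16)) = -207 - (-93 - (36 + 2*8 + 32)) = -207 - (-93 - (36 + 16 + 32)) = -207 - (-93 - 1*84) = -207 - (-93 - 84) = -207 - 1*(-177) = -207 + 177 = -30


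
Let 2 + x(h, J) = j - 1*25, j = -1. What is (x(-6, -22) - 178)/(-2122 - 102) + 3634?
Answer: 4041111/1112 ≈ 3634.1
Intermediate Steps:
x(h, J) = -28 (x(h, J) = -2 + (-1 - 1*25) = -2 + (-1 - 25) = -2 - 26 = -28)
(x(-6, -22) - 178)/(-2122 - 102) + 3634 = (-28 - 178)/(-2122 - 102) + 3634 = -206/(-2224) + 3634 = -206*(-1/2224) + 3634 = 103/1112 + 3634 = 4041111/1112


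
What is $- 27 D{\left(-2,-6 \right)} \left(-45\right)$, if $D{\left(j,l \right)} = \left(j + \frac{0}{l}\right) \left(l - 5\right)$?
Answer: $26730$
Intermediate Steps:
$D{\left(j,l \right)} = j \left(-5 + l\right)$ ($D{\left(j,l \right)} = \left(j + 0\right) \left(-5 + l\right) = j \left(-5 + l\right)$)
$- 27 D{\left(-2,-6 \right)} \left(-45\right) = - 27 \left(- 2 \left(-5 - 6\right)\right) \left(-45\right) = - 27 \left(\left(-2\right) \left(-11\right)\right) \left(-45\right) = \left(-27\right) 22 \left(-45\right) = \left(-594\right) \left(-45\right) = 26730$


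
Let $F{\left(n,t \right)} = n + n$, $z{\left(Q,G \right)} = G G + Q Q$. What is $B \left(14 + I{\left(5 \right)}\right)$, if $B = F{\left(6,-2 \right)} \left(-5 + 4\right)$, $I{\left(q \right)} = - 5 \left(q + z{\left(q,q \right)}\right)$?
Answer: $3132$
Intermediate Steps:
$z{\left(Q,G \right)} = G^{2} + Q^{2}$
$F{\left(n,t \right)} = 2 n$
$I{\left(q \right)} = - 10 q^{2} - 5 q$ ($I{\left(q \right)} = - 5 \left(q + \left(q^{2} + q^{2}\right)\right) = - 5 \left(q + 2 q^{2}\right) = - 10 q^{2} - 5 q$)
$B = -12$ ($B = 2 \cdot 6 \left(-5 + 4\right) = 12 \left(-1\right) = -12$)
$B \left(14 + I{\left(5 \right)}\right) = - 12 \left(14 + 5 \cdot 5 \left(-1 - 10\right)\right) = - 12 \left(14 + 5 \cdot 5 \left(-11\right)\right) = - 12 \left(14 - 275\right) = \left(-12\right) \left(-261\right) = 3132$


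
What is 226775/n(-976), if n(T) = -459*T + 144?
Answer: 226775/448128 ≈ 0.50605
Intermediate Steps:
n(T) = 144 - 459*T
226775/n(-976) = 226775/(144 - 459*(-976)) = 226775/(144 + 447984) = 226775/448128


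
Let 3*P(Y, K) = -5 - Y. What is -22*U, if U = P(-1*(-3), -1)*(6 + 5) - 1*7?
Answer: 2398/3 ≈ 799.33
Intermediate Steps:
P(Y, K) = -5/3 - Y/3 (P(Y, K) = (-5 - Y)/3 = -5/3 - Y/3)
U = -109/3 (U = (-5/3 - (-1)*(-3)/3)*(6 + 5) - 1*7 = (-5/3 - ⅓*3)*11 - 7 = (-5/3 - 1)*11 - 7 = -8/3*11 - 7 = -88/3 - 7 = -109/3 ≈ -36.333)
-22*U = -22*(-109/3) = 2398/3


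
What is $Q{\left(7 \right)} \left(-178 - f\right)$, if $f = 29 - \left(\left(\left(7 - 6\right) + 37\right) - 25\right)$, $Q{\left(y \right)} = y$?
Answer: $-1358$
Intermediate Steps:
$f = 16$ ($f = 29 - \left(\left(1 + 37\right) - 25\right) = 29 - \left(38 - 25\right) = 29 - 13 = 16$)
$Q{\left(7 \right)} \left(-178 - f\right) = 7 \left(-178 - 16\right) = 7 \left(-194\right) = -1358$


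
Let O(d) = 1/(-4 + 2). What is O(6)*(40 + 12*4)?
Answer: -44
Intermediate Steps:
O(d) = -½ (O(d) = 1/(-2) = -½)
O(6)*(40 + 12*4) = -(40 + 12*4)/2 = -(40 + 48)/2 = -½*88 = -44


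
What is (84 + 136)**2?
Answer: 48400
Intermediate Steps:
(84 + 136)**2 = 220**2 = 48400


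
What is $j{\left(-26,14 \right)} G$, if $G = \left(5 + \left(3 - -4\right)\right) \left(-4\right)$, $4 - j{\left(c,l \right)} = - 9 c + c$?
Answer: $9792$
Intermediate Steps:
$j{\left(c,l \right)} = 4 + 8 c$ ($j{\left(c,l \right)} = 4 - \left(- 9 c + c\right) = 4 - - 8 c = 4 + 8 c$)
$G = -48$ ($G = \left(5 + \left(3 + 4\right)\right) \left(-4\right) = \left(5 + 7\right) \left(-4\right) = 12 \left(-4\right) = -48$)
$j{\left(-26,14 \right)} G = \left(4 + 8 \left(-26\right)\right) \left(-48\right) = \left(4 - 208\right) \left(-48\right) = \left(-204\right) \left(-48\right) = 9792$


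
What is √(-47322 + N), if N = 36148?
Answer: I*√11174 ≈ 105.71*I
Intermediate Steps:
√(-47322 + N) = √(-47322 + 36148) = √(-11174) = I*√11174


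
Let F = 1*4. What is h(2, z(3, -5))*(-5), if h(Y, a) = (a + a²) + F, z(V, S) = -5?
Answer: -120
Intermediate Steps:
F = 4
h(Y, a) = 4 + a + a² (h(Y, a) = (a + a²) + 4 = 4 + a + a²)
h(2, z(3, -5))*(-5) = (4 - 5 + (-5)²)*(-5) = (4 - 5 + 25)*(-5) = 24*(-5) = -120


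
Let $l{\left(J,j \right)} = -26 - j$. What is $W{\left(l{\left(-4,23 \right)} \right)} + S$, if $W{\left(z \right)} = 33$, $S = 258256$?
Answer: $258289$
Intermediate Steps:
$W{\left(l{\left(-4,23 \right)} \right)} + S = 33 + 258256 = 258289$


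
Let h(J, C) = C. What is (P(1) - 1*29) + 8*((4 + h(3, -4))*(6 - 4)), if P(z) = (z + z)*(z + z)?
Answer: -25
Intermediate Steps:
P(z) = 4*z² (P(z) = (2*z)*(2*z) = 4*z²)
(P(1) - 1*29) + 8*((4 + h(3, -4))*(6 - 4)) = (4*1² - 1*29) + 8*((4 - 4)*(6 - 4)) = (4*1 - 29) + 8*(0*2) = (4 - 29) + 8*0 = -25 + 0 = -25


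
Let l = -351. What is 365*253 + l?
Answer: 91994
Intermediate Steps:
365*253 + l = 365*253 - 351 = 92345 - 351 = 91994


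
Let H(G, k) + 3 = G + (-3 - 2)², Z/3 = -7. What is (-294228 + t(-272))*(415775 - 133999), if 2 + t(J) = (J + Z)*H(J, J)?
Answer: -62266860480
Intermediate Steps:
Z = -21 (Z = 3*(-7) = -21)
H(G, k) = 22 + G (H(G, k) = -3 + (G + (-3 - 2)²) = -3 + (G + (-5)²) = -3 + (G + 25) = -3 + (25 + G) = 22 + G)
t(J) = -2 + (-21 + J)*(22 + J) (t(J) = -2 + (J - 21)*(22 + J) = -2 + (-21 + J)*(22 + J))
(-294228 + t(-272))*(415775 - 133999) = (-294228 + (-464 - 272 + (-272)²))*(415775 - 133999) = (-294228 + (-464 - 272 + 73984))*281776 = (-294228 + 73248)*281776 = -220980*281776 = -62266860480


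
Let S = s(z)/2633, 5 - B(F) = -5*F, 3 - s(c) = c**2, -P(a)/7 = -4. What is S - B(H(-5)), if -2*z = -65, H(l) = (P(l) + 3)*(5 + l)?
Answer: -56873/10532 ≈ -5.4000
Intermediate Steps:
P(a) = 28 (P(a) = -7*(-4) = 28)
H(l) = 155 + 31*l (H(l) = (28 + 3)*(5 + l) = 31*(5 + l) = 155 + 31*l)
z = 65/2 (z = -1/2*(-65) = 65/2 ≈ 32.500)
s(c) = 3 - c**2
B(F) = 5 + 5*F (B(F) = 5 - (-5)*F = 5 + 5*F)
S = -4213/10532 (S = (3 - (65/2)**2)/2633 = (3 - 1*4225/4)*(1/2633) = (3 - 4225/4)*(1/2633) = -4213/4*1/2633 = -4213/10532 ≈ -0.40002)
S - B(H(-5)) = -4213/10532 - (5 + 5*(155 + 31*(-5))) = -4213/10532 - (5 + 5*(155 - 155)) = -4213/10532 - (5 + 5*0) = -4213/10532 - (5 + 0) = -4213/10532 - 1*5 = -4213/10532 - 5 = -56873/10532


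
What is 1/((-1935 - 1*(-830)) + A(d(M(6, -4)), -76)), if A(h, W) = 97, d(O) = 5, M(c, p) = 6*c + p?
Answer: -1/1008 ≈ -0.00099206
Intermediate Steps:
M(c, p) = p + 6*c
1/((-1935 - 1*(-830)) + A(d(M(6, -4)), -76)) = 1/((-1935 - 1*(-830)) + 97) = 1/((-1935 + 830) + 97) = 1/(-1105 + 97) = 1/(-1008) = -1/1008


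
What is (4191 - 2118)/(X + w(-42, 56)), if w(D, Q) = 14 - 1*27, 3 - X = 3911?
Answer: -691/1307 ≈ -0.52869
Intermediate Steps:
X = -3908 (X = 3 - 1*3911 = 3 - 3911 = -3908)
w(D, Q) = -13 (w(D, Q) = 14 - 27 = -13)
(4191 - 2118)/(X + w(-42, 56)) = (4191 - 2118)/(-3908 - 13) = 2073/(-3921) = 2073*(-1/3921) = -691/1307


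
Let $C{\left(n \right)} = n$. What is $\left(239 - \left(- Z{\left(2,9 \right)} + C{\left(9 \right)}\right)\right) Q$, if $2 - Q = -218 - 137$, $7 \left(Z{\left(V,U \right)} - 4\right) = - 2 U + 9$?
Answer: $83079$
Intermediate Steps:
$Z{\left(V,U \right)} = \frac{37}{7} - \frac{2 U}{7}$ ($Z{\left(V,U \right)} = 4 + \frac{- 2 U + 9}{7} = 4 + \frac{9 - 2 U}{7} = 4 - \left(- \frac{9}{7} + \frac{2 U}{7}\right) = \frac{37}{7} - \frac{2 U}{7}$)
$Q = 357$ ($Q = 2 - \left(-218 - 137\right) = 2 - -355 = 2 + 355 = 357$)
$\left(239 - \left(- Z{\left(2,9 \right)} + C{\left(9 \right)}\right)\right) Q = \left(239 + \left(\left(\frac{37}{7} - \frac{18}{7}\right) - 9\right)\right) 357 = \left(239 + \left(\frac{19}{7} - 9\right)\right) 357 = \left(239 - \frac{44}{7}\right) 357 = \frac{1629}{7} \cdot 357 = 83079$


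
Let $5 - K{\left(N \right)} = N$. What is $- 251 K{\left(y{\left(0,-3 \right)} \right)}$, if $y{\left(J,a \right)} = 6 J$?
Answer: $-1255$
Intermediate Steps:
$K{\left(N \right)} = 5 - N$
$- 251 K{\left(y{\left(0,-3 \right)} \right)} = - 251 \left(5 - 6 \cdot 0\right) = - 251 \left(5 - 0\right) = - 251 \left(5 + 0\right) = \left(-251\right) 5 = -1255$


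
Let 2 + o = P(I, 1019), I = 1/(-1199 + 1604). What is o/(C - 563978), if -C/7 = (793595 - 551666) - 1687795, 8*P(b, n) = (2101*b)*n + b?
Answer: 5929/86013756 ≈ 6.8931e-5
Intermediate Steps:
I = 1/405 ≈ 0.0024691
P(b, n) = b/8 + 2101*b*n/8 (P(b, n) = ((2101*b)*n + b)/8 = (2101*b*n + b)/8 = (b + 2101*b*n)/8 = b/8 + 2101*b*n/8)
o = 5929/9 (o = -2 + (⅛)*(1/405)*(1 + 2101*1019) = -2 + (⅛)*(1/405)*(1 + 2140919) = -2 + (⅛)*(1/405)*2140920 = -2 + 5947/9 = 5929/9 ≈ 658.78)
C = 10121062 (C = -7*((793595 - 551666) - 1687795) = -7*(241929 - 1687795) = -7*(-1445866) = 10121062)
o/(C - 563978) = 5929/(9*(10121062 - 563978)) = (5929/9)/9557084 = (5929/9)*(1/9557084) = 5929/86013756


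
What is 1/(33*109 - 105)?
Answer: 1/3492 ≈ 0.00028637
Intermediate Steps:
1/(33*109 - 105) = 1/(3597 - 105) = 1/3492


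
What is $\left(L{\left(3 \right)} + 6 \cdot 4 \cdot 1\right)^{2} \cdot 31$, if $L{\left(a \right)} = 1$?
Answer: $19375$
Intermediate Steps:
$\left(L{\left(3 \right)} + 6 \cdot 4 \cdot 1\right)^{2} \cdot 31 = \left(1 + 6 \cdot 4 \cdot 1\right)^{2} \cdot 31 = \left(1 + 24 \cdot 1\right)^{2} \cdot 31 = \left(1 + 24\right)^{2} \cdot 31 = 25^{2} \cdot 31 = 625 \cdot 31 = 19375$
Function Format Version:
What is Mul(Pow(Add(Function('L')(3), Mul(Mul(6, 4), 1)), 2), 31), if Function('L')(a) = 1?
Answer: 19375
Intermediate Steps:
Mul(Pow(Add(Function('L')(3), Mul(Mul(6, 4), 1)), 2), 31) = Mul(Pow(Add(1, Mul(Mul(6, 4), 1)), 2), 31) = Mul(Pow(Add(1, Mul(24, 1)), 2), 31) = Mul(Pow(Add(1, 24), 2), 31) = Mul(Pow(25, 2), 31) = Mul(625, 31) = 19375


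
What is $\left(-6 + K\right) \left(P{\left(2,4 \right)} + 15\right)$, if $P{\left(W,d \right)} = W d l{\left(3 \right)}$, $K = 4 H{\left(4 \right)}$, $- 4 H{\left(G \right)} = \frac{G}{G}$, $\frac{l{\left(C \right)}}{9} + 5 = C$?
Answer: $903$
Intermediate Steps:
$l{\left(C \right)} = -45 + 9 C$
$H{\left(G \right)} = - \frac{1}{4}$ ($H{\left(G \right)} = - \frac{G \frac{1}{G}}{4} = \left(- \frac{1}{4}\right) 1 = - \frac{1}{4}$)
$K = -1$ ($K = 4 \left(- \frac{1}{4}\right) = -1$)
$P{\left(W,d \right)} = - 18 W d$ ($P{\left(W,d \right)} = W d \left(-45 + 9 \cdot 3\right) = W d \left(-45 + 27\right) = W d \left(-18\right) = - 18 W d$)
$\left(-6 + K\right) \left(P{\left(2,4 \right)} + 15\right) = \left(-6 - 1\right) \left(\left(-18\right) 2 \cdot 4 + 15\right) = - 7 \left(-144 + 15\right) = \left(-7\right) \left(-129\right) = 903$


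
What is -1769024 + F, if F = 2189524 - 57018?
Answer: 363482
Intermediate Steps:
F = 2132506
-1769024 + F = -1769024 + 2132506 = 363482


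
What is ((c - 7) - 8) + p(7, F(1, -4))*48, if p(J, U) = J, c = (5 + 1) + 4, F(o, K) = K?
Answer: 331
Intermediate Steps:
c = 10 (c = 6 + 4 = 10)
((c - 7) - 8) + p(7, F(1, -4))*48 = ((10 - 7) - 8) + 7*48 = (3 - 8) + 336 = -5 + 336 = 331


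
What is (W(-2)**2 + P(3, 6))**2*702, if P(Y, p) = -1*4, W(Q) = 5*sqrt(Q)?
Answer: 2047032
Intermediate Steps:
P(Y, p) = -4
(W(-2)**2 + P(3, 6))**2*702 = ((5*sqrt(-2))**2 - 4)**2*702 = ((5*(I*sqrt(2)))**2 - 4)**2*702 = ((5*I*sqrt(2))**2 - 4)**2*702 = (-50 - 4)**2*702 = (-54)**2*702 = 2916*702 = 2047032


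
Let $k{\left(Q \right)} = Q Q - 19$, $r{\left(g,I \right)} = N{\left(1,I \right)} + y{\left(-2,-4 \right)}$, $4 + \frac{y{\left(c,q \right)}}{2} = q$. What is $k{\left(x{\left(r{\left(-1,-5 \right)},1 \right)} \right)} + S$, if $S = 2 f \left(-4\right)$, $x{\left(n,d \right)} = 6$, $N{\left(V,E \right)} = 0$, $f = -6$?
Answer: $65$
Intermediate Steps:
$y{\left(c,q \right)} = -8 + 2 q$
$r{\left(g,I \right)} = -16$ ($r{\left(g,I \right)} = 0 + \left(-8 + 2 \left(-4\right)\right) = 0 - 16 = -16$)
$k{\left(Q \right)} = -19 + Q^{2}$ ($k{\left(Q \right)} = Q^{2} - 19 = -19 + Q^{2}$)
$S = 48$ ($S = 2 \left(-6\right) \left(-4\right) = \left(-12\right) \left(-4\right) = 48$)
$k{\left(x{\left(r{\left(-1,-5 \right)},1 \right)} \right)} + S = \left(-19 + 6^{2}\right) + 48 = \left(-19 + 36\right) + 48 = 17 + 48 = 65$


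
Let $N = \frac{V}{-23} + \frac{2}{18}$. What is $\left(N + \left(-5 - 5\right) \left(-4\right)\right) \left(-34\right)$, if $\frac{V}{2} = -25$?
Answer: $- \frac{297602}{207} \approx -1437.7$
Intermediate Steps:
$V = -50$ ($V = 2 \left(-25\right) = -50$)
$N = \frac{473}{207}$ ($N = - \frac{50}{-23} + \frac{2}{18} = \left(-50\right) \left(- \frac{1}{23}\right) + 2 \cdot \frac{1}{18} = \frac{50}{23} + \frac{1}{9} = \frac{473}{207} \approx 2.285$)
$\left(N + \left(-5 - 5\right) \left(-4\right)\right) \left(-34\right) = \left(\frac{473}{207} + \left(-5 - 5\right) \left(-4\right)\right) \left(-34\right) = \left(\frac{473}{207} - -40\right) \left(-34\right) = \left(\frac{473}{207} + 40\right) \left(-34\right) = \frac{8753}{207} \left(-34\right) = - \frac{297602}{207}$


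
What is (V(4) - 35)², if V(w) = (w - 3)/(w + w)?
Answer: 77841/64 ≈ 1216.3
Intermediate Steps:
V(w) = (-3 + w)/(2*w) (V(w) = (-3 + w)/((2*w)) = (-3 + w)*(1/(2*w)) = (-3 + w)/(2*w))
(V(4) - 35)² = ((½)*(-3 + 4)/4 - 35)² = ((½)*(¼)*1 - 35)² = (⅛ - 35)² = (-279/8)² = 77841/64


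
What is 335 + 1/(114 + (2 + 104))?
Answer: 73701/220 ≈ 335.00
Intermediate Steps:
335 + 1/(114 + (2 + 104)) = 335 + 1/(114 + 106) = 335 + 1/220 = 73701/220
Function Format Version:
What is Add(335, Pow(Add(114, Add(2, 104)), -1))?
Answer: Rational(73701, 220) ≈ 335.00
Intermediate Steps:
Add(335, Pow(Add(114, Add(2, 104)), -1)) = Add(335, Pow(Add(114, 106), -1)) = Add(335, Pow(220, -1)) = Add(335, Rational(1, 220)) = Rational(73701, 220)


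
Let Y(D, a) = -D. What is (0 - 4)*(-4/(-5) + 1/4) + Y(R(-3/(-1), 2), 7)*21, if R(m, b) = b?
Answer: -231/5 ≈ -46.200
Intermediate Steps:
(0 - 4)*(-4/(-5) + 1/4) + Y(R(-3/(-1), 2), 7)*21 = (0 - 4)*(-4/(-5) + 1/4) - 1*2*21 = -4*(-4*(-⅕) + 1*(¼)) - 2*21 = -4*(⅘ + ¼) - 42 = -4*21/20 - 42 = -21/5 - 42 = -231/5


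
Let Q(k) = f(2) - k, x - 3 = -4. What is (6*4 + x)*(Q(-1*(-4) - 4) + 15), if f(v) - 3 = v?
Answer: 460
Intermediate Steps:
x = -1 (x = 3 - 4 = -1)
f(v) = 3 + v
Q(k) = 5 - k (Q(k) = (3 + 2) - k = 5 - k)
(6*4 + x)*(Q(-1*(-4) - 4) + 15) = (6*4 - 1)*((5 - (-1*(-4) - 4)) + 15) = (24 - 1)*((5 - (4 - 4)) + 15) = 23*((5 - 1*0) + 15) = 23*((5 + 0) + 15) = 23*(5 + 15) = 23*20 = 460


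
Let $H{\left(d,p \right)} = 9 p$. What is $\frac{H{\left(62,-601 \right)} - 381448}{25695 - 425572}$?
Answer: $\frac{386857}{399877} \approx 0.96744$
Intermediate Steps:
$\frac{H{\left(62,-601 \right)} - 381448}{25695 - 425572} = \frac{9 \left(-601\right) - 381448}{25695 - 425572} = \frac{-5409 - 381448}{-399877} = \left(-386857\right) \left(- \frac{1}{399877}\right) = \frac{386857}{399877}$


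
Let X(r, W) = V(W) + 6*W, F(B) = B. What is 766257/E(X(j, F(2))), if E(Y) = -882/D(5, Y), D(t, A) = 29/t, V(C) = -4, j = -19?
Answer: -7407151/1470 ≈ -5038.9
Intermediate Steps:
X(r, W) = -4 + 6*W
E(Y) = -4410/29 (E(Y) = -882/(29/5) = -882/(29*(1/5)) = -882/29/5 = -882*5/29 = -4410/29)
766257/E(X(j, F(2))) = 766257/(-4410/29) = 766257*(-29/4410) = -7407151/1470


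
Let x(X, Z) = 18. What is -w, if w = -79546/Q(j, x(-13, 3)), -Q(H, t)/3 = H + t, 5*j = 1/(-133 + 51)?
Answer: -32613860/22137 ≈ -1473.3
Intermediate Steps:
j = -1/410 (j = 1/(5*(-133 + 51)) = (⅕)/(-82) = (⅕)*(-1/82) = -1/410 ≈ -0.0024390)
Q(H, t) = -3*H - 3*t (Q(H, t) = -3*(H + t) = -3*H - 3*t)
w = 32613860/22137 (w = -79546/(-3*(-1/410) - 3*18) = -79546/(3/410 - 54) = -79546/(-22137/410) = -79546*(-410/22137) = 32613860/22137 ≈ 1473.3)
-w = -1*32613860/22137 = -32613860/22137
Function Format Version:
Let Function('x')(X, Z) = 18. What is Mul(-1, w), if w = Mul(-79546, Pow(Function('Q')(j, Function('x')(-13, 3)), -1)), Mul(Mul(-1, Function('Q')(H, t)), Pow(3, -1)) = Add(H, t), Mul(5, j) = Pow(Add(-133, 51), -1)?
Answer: Rational(-32613860, 22137) ≈ -1473.3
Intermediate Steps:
j = Rational(-1, 410) (j = Mul(Rational(1, 5), Pow(Add(-133, 51), -1)) = Mul(Rational(1, 5), Pow(-82, -1)) = Mul(Rational(1, 5), Rational(-1, 82)) = Rational(-1, 410) ≈ -0.0024390)
Function('Q')(H, t) = Add(Mul(-3, H), Mul(-3, t)) (Function('Q')(H, t) = Mul(-3, Add(H, t)) = Add(Mul(-3, H), Mul(-3, t)))
w = Rational(32613860, 22137) (w = Mul(-79546, Pow(Add(Mul(-3, Rational(-1, 410)), Mul(-3, 18)), -1)) = Mul(-79546, Pow(Add(Rational(3, 410), -54), -1)) = Mul(-79546, Pow(Rational(-22137, 410), -1)) = Mul(-79546, Rational(-410, 22137)) = Rational(32613860, 22137) ≈ 1473.3)
Mul(-1, w) = Mul(-1, Rational(32613860, 22137)) = Rational(-32613860, 22137)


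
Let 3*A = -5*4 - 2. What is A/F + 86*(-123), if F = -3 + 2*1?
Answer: -31712/3 ≈ -10571.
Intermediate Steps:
F = -1 (F = -3 + 2 = -1)
A = -22/3 (A = (-5*4 - 2)/3 = (-20 - 2)/3 = (⅓)*(-22) = -22/3 ≈ -7.3333)
A/F + 86*(-123) = -22/3/(-1) + 86*(-123) = -22/3*(-1) - 10578 = 22/3 - 10578 = -31712/3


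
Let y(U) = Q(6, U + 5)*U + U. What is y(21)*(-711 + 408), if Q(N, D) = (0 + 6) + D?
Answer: -209979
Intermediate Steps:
Q(N, D) = 6 + D
y(U) = U + U*(11 + U) (y(U) = (6 + (U + 5))*U + U = (6 + (5 + U))*U + U = (11 + U)*U + U = U*(11 + U) + U = U + U*(11 + U))
y(21)*(-711 + 408) = (21*(12 + 21))*(-711 + 408) = (21*33)*(-303) = 693*(-303) = -209979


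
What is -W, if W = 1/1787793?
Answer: -1/1787793 ≈ -5.5935e-7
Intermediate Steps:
W = 1/1787793 ≈ 5.5935e-7
-W = -1*1/1787793 = -1/1787793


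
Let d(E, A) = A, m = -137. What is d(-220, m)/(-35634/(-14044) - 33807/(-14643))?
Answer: -4695590334/166095695 ≈ -28.270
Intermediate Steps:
d(-220, m)/(-35634/(-14044) - 33807/(-14643)) = -137/(-35634/(-14044) - 33807/(-14643)) = -137/(-35634*(-1/14044) - 33807*(-1/14643)) = -137/(17817/7022 + 11269/4881) = -137/166095695/34274382 = -137*34274382/166095695 = -4695590334/166095695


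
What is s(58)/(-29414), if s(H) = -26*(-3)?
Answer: -39/14707 ≈ -0.0026518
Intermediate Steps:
s(H) = 78
s(58)/(-29414) = 78/(-29414) = 78*(-1/29414) = -39/14707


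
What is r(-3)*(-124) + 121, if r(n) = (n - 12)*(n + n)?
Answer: -11039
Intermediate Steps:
r(n) = 2*n*(-12 + n) (r(n) = (-12 + n)*(2*n) = 2*n*(-12 + n))
r(-3)*(-124) + 121 = (2*(-3)*(-12 - 3))*(-124) + 121 = (2*(-3)*(-15))*(-124) + 121 = 90*(-124) + 121 = -11160 + 121 = -11039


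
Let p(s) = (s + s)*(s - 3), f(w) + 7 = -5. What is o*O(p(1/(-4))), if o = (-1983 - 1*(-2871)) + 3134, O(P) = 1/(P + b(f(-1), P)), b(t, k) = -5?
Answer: -32176/27 ≈ -1191.7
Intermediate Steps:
f(w) = -12 (f(w) = -7 - 5 = -12)
p(s) = 2*s*(-3 + s) (p(s) = (2*s)*(-3 + s) = 2*s*(-3 + s))
O(P) = 1/(-5 + P) (O(P) = 1/(P - 5) = 1/(-5 + P))
o = 4022 (o = (-1983 + 2871) + 3134 = 888 + 3134 = 4022)
o*O(p(1/(-4))) = 4022/(-5 + 2*(1/(-4))*(-3 + 1/(-4))) = 4022/(-5 + 2*(1*(-¼))*(-3 + 1*(-¼))) = 4022/(-5 + 2*(-¼)*(-3 - ¼)) = 4022/(-5 + 2*(-¼)*(-13/4)) = 4022/(-5 + 13/8) = 4022/(-27/8) = 4022*(-8/27) = -32176/27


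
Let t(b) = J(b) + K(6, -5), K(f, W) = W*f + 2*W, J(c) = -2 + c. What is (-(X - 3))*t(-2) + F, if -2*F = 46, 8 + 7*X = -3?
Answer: -1569/7 ≈ -224.14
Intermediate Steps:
X = -11/7 (X = -8/7 + (⅐)*(-3) = -8/7 - 3/7 = -11/7 ≈ -1.5714)
F = -23 (F = -½*46 = -23)
K(f, W) = 2*W + W*f
t(b) = -42 + b (t(b) = (-2 + b) - 5*(2 + 6) = (-2 + b) - 5*8 = (-2 + b) - 40 = -42 + b)
(-(X - 3))*t(-2) + F = (-(-11/7 - 3))*(-42 - 2) - 23 = -1*(-32/7)*(-44) - 23 = (32/7)*(-44) - 23 = -1408/7 - 23 = -1569/7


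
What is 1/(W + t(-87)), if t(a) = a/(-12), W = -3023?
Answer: -4/12063 ≈ -0.00033159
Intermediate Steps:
t(a) = -a/12 (t(a) = a*(-1/12) = -a/12)
1/(W + t(-87)) = 1/(-3023 - 1/12*(-87)) = 1/(-3023 + 29/4) = 1/(-12063/4) = -4/12063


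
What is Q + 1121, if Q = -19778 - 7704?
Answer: -26361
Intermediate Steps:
Q = -27482
Q + 1121 = -27482 + 1121 = -26361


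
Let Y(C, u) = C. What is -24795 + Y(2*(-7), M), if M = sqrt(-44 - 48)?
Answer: -24809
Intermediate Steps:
M = 2*I*sqrt(23) (M = sqrt(-92) = 2*I*sqrt(23) ≈ 9.5917*I)
-24795 + Y(2*(-7), M) = -24795 + 2*(-7) = -24795 - 14 = -24809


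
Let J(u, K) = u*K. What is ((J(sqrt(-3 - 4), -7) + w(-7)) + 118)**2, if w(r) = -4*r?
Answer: 20973 - 2044*I*sqrt(7) ≈ 20973.0 - 5407.9*I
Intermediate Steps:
J(u, K) = K*u
((J(sqrt(-3 - 4), -7) + w(-7)) + 118)**2 = ((-7*sqrt(-3 - 4) - 4*(-7)) + 118)**2 = ((-7*I*sqrt(7) + 28) + 118)**2 = ((28 - 7*I*sqrt(7)) + 118)**2 = (146 - 7*I*sqrt(7))**2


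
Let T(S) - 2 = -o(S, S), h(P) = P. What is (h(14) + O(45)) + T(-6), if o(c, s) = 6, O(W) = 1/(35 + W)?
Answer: 801/80 ≈ 10.012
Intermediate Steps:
T(S) = -4 (T(S) = 2 - 1*6 = 2 - 6 = -4)
(h(14) + O(45)) + T(-6) = (14 + 1/(35 + 45)) - 4 = (14 + 1/80) - 4 = 1121/80 - 4 = 801/80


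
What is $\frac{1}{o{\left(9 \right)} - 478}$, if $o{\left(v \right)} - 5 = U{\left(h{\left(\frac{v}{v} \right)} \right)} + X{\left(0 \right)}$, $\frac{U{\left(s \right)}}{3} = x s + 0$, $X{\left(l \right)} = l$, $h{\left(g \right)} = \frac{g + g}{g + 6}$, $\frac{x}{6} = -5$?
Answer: $- \frac{7}{3491} \approx -0.0020052$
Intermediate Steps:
$x = -30$ ($x = 6 \left(-5\right) = -30$)
$h{\left(g \right)} = \frac{2 g}{6 + g}$
$U{\left(s \right)} = - 90 s$ ($U{\left(s \right)} = 3 \left(- 30 s + 0\right) = 3 \left(- 30 s\right) = - 90 s$)
$o{\left(v \right)} = - \frac{145}{7}$ ($o{\left(v \right)} = 5 + \left(- 90 \frac{2 \frac{v}{v}}{6 + \frac{v}{v}} + 0\right) = 5 + \left(- 90 \cdot 2 \cdot 1 \frac{1}{6 + 1} + 0\right) = 5 + \left(- 90 \cdot 2 \cdot 1 \cdot \frac{1}{7} + 0\right) = 5 + \left(\left(-90\right) \frac{2}{7} + 0\right) = 5 + \left(- \frac{180}{7} + 0\right) = 5 - \frac{180}{7} = - \frac{145}{7}$)
$\frac{1}{o{\left(9 \right)} - 478} = \frac{1}{- \frac{145}{7} - 478} = \frac{1}{- \frac{3491}{7}} = - \frac{7}{3491}$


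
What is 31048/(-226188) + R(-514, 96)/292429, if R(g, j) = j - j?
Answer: -7762/56547 ≈ -0.13727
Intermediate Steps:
R(g, j) = 0
31048/(-226188) + R(-514, 96)/292429 = 31048/(-226188) + 0/292429 = 31048*(-1/226188) + 0*(1/292429) = -7762/56547 + 0 = -7762/56547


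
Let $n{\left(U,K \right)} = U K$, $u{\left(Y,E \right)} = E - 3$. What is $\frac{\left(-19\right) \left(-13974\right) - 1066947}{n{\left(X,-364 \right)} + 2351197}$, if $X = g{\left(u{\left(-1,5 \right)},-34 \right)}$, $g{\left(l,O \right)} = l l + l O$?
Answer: $- \frac{801441}{2374493} \approx -0.33752$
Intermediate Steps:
$u{\left(Y,E \right)} = -3 + E$
$g{\left(l,O \right)} = l^{2} + O l$
$X = -64$ ($X = \left(-3 + 5\right) \left(-34 + \left(-3 + 5\right)\right) = 2 \left(-34 + 2\right) = 2 \left(-32\right) = -64$)
$n{\left(U,K \right)} = K U$
$\frac{\left(-19\right) \left(-13974\right) - 1066947}{n{\left(X,-364 \right)} + 2351197} = \frac{\left(-19\right) \left(-13974\right) - 1066947}{\left(-364\right) \left(-64\right) + 2351197} = \frac{265506 - 1066947}{23296 + 2351197} = - \frac{801441}{2374493}$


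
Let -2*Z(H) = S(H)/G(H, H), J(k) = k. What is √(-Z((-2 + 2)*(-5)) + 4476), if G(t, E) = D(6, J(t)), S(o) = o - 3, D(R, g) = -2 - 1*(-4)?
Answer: 9*√221/2 ≈ 66.897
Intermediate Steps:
D(R, g) = 2 (D(R, g) = -2 + 4 = 2)
S(o) = -3 + o
G(t, E) = 2
Z(H) = ¾ - H/4 (Z(H) = -(-3 + H)/(2*2) = -(-3/2 + H/2)/2 = ¾ - H/4)
√(-Z((-2 + 2)*(-5)) + 4476) = √(-(¾ - (-2 + 2)*(-5)/4) + 4476) = √(-(¾ - 0*(-5)) + 4476) = √(-(¾ - ¼*0) + 4476) = √(-(¾ + 0) + 4476) = √(-1*¾ + 4476) = √(-¾ + 4476) = √(17901/4) = 9*√221/2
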